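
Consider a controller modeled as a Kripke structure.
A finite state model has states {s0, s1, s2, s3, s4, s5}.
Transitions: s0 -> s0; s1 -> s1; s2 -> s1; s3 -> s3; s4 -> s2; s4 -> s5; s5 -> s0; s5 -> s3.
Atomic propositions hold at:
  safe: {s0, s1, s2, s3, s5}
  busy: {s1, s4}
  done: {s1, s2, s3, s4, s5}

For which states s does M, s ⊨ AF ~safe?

Sat(~safe) = {s4}
AF ~safe: least fixpoint, start Z0 = {s4}, add states with every successor in Z. Already a fixed point.
Sat(AF ~safe) = {s4}

{s4}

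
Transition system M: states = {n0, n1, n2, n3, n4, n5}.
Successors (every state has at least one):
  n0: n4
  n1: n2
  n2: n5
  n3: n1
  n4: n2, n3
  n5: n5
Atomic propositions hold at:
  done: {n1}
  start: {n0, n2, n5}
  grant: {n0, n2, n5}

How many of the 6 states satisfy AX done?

1

Sat(AX done) = {s : every successor in {n1}} = {n3}
|Sat(AX done)| = |{n3}| = 1.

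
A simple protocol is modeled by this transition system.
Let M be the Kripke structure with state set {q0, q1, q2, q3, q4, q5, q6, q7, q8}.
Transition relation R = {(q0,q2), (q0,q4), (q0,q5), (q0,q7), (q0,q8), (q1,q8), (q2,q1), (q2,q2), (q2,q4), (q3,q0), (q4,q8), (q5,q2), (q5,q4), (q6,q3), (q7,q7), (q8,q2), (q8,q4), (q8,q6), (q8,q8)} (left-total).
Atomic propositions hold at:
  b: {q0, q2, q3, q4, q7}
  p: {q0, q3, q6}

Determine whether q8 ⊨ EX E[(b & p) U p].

Sat(b & p) = {q0, q3}
E[(b & p) U p]: least fixpoint, start Z0 = Sat(p) = {q0, q3, q6}, add states in Sat(b & p) with some successor in Z. Already a fixed point.
Sat(E[(b & p) U p]) = {q0, q3, q6}
Sat(EX E[(b & p) U p]) = {s : some successor in {q0, q3, q6}} = {q3, q6, q8}
q8 ∈ Sat(EX E[(b & p) U p]) = {q3, q6, q8}, so the formula holds at q8.

Yes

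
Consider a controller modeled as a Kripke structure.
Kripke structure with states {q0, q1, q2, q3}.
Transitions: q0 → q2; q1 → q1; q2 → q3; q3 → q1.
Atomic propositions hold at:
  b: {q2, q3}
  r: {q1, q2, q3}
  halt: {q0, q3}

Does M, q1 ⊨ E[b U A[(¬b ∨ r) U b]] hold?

Sat(¬b) = {q0, q1}
Sat(¬b ∨ r) = {q0, q1, q2, q3}
A[(¬b ∨ r) U b]: least fixpoint, start Z0 = Sat(b) = {q2, q3}, add states in Sat(¬b ∨ r) with every successor in Z. Z1 = {q0, q2, q3}; fixed.
Sat(A[(¬b ∨ r) U b]) = {q0, q2, q3}
E[b U A[(¬b ∨ r) U b]]: least fixpoint, start Z0 = Sat(A[(¬b ∨ r) U b]) = {q0, q2, q3}, add states in Sat(b) with some successor in Z. Already a fixed point.
Sat(E[b U A[(¬b ∨ r) U b]]) = {q0, q2, q3}
q1 ∉ Sat(E[b U A[(¬b ∨ r) U b]]) = {q0, q2, q3}, so the formula does not hold at q1.

No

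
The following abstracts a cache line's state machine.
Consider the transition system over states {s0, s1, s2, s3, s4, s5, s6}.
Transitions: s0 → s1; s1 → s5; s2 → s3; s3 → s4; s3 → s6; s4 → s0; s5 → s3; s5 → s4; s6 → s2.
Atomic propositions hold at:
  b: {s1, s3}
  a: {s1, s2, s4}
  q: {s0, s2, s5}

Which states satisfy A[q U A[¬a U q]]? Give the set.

{s0, s2, s5, s6}

Sat(¬a) = {s0, s3, s5, s6}
A[¬a U q]: least fixpoint, start Z0 = Sat(q) = {s0, s2, s5}, add states in Sat(¬a) with every successor in Z. Z1 = {s0, s2, s5, s6}; fixed.
Sat(A[¬a U q]) = {s0, s2, s5, s6}
A[q U A[¬a U q]]: least fixpoint, start Z0 = Sat(A[¬a U q]) = {s0, s2, s5, s6}, add states in Sat(q) with every successor in Z. Already a fixed point.
Sat(A[q U A[¬a U q]]) = {s0, s2, s5, s6}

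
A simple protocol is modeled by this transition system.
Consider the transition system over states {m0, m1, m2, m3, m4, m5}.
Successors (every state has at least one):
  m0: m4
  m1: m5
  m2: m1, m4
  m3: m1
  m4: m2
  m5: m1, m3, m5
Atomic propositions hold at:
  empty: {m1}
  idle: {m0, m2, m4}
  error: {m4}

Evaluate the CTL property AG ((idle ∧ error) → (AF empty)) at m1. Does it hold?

Yes

Sat(idle ∧ error) = {m4}
AF empty: least fixpoint, start Z0 = {m1}, add states with every successor in Z. Z1 = {m1, m3}; fixed.
Sat(AF empty) = {m1, m3}
Sat((idle ∧ error) → (AF empty)) = {m0, m1, m2, m3, m5}
AG ((idle ∧ error) → (AF empty)): greatest fixpoint, start Z0 = {m0, m1, m2, m3, m5}, keep only states in Sat with every successor in Z. Z1 = {m1, m3, m5}; fixed.
Sat(AG ((idle ∧ error) → (AF empty))) = {m1, m3, m5}
m1 ∈ Sat(AG ((idle ∧ error) → (AF empty))) = {m1, m3, m5}, so the formula holds at m1.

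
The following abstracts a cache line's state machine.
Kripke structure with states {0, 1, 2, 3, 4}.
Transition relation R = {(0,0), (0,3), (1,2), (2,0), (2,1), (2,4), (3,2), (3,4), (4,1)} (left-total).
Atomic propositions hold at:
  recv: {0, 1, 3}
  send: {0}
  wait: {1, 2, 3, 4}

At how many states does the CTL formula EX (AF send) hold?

AF send: least fixpoint, start Z0 = {0}, add states with every successor in Z. Already a fixed point.
Sat(AF send) = {0}
Sat(EX (AF send)) = {s : some successor in {0}} = {0, 2}
|Sat(EX (AF send))| = |{0, 2}| = 2.

2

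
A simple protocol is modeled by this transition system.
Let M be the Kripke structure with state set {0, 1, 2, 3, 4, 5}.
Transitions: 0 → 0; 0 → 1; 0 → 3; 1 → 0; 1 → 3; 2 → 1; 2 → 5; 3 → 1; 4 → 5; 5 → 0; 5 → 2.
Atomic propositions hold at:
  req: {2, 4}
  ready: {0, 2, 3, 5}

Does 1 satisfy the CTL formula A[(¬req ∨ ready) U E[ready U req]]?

No

Sat(¬req) = {0, 1, 3, 5}
Sat(¬req ∨ ready) = {0, 1, 2, 3, 5}
E[ready U req]: least fixpoint, start Z0 = Sat(req) = {2, 4}, add states in Sat(ready) with some successor in Z. Z1 = {2, 4, 5}; fixed.
Sat(E[ready U req]) = {2, 4, 5}
A[(¬req ∨ ready) U E[ready U req]]: least fixpoint, start Z0 = Sat(E[ready U req]) = {2, 4, 5}, add states in Sat(¬req ∨ ready) with every successor in Z. Already a fixed point.
Sat(A[(¬req ∨ ready) U E[ready U req]]) = {2, 4, 5}
1 ∉ Sat(A[(¬req ∨ ready) U E[ready U req]]) = {2, 4, 5}, so the formula does not hold at 1.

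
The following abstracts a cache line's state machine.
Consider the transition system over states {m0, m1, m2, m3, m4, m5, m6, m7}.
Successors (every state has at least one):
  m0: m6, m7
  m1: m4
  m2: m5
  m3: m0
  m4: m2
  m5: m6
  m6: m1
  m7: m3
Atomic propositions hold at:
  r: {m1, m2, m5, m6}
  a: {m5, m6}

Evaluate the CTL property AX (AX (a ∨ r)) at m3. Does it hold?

No

Sat(a ∨ r) = {m1, m2, m5, m6}
Sat(AX (a ∨ r)) = {s : every successor in {m1, m2, m5, m6}} = {m2, m4, m5, m6}
Sat(AX (AX (a ∨ r))) = {s : every successor in {m2, m4, m5, m6}} = {m1, m2, m4, m5}
m3 ∉ Sat(AX (AX (a ∨ r))) = {m1, m2, m4, m5}, so the formula does not hold at m3.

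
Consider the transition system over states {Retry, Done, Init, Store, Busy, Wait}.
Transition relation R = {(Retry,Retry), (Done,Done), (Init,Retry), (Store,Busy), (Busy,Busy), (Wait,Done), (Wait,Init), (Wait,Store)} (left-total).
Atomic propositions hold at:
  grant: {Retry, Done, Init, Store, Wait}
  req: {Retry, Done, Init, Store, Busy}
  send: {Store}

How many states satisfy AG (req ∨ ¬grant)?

5

Sat(¬grant) = {Busy}
Sat(req ∨ ¬grant) = {Retry, Done, Init, Store, Busy}
AG (req ∨ ¬grant): greatest fixpoint, start Z0 = {Retry, Done, Init, Store, Busy}, keep only states in Sat with every successor in Z. Already a fixed point.
Sat(AG (req ∨ ¬grant)) = {Retry, Done, Init, Store, Busy}
|Sat(AG (req ∨ ¬grant))| = |{Retry, Done, Init, Store, Busy}| = 5.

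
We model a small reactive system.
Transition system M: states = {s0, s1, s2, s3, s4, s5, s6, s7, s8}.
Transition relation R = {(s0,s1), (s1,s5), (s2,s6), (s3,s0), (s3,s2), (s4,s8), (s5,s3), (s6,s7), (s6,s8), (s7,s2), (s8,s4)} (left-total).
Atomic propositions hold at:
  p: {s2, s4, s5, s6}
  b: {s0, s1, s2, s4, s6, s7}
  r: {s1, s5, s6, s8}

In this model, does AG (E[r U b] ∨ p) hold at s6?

Yes

E[r U b]: least fixpoint, start Z0 = Sat(b) = {s0, s1, s2, s4, s6, s7}, add states in Sat(r) with some successor in Z. Z1 = {s0, s1, s2, s4, s6, s7, s8}; fixed.
Sat(E[r U b]) = {s0, s1, s2, s4, s6, s7, s8}
Sat(E[r U b] ∨ p) = {s0, s1, s2, s4, s5, s6, s7, s8}
AG (E[r U b] ∨ p): greatest fixpoint, start Z0 = {s0, s1, s2, s4, s5, s6, s7, s8}, keep only states in Sat with every successor in Z. Z1 = {s0, s1, s2, s4, s6, s7, s8}; Z2 = {s0, s2, s4, s6, s7, s8}; Z3 = {s2, s4, s6, s7, s8}; fixed.
Sat(AG (E[r U b] ∨ p)) = {s2, s4, s6, s7, s8}
s6 ∈ Sat(AG (E[r U b] ∨ p)) = {s2, s4, s6, s7, s8}, so the formula holds at s6.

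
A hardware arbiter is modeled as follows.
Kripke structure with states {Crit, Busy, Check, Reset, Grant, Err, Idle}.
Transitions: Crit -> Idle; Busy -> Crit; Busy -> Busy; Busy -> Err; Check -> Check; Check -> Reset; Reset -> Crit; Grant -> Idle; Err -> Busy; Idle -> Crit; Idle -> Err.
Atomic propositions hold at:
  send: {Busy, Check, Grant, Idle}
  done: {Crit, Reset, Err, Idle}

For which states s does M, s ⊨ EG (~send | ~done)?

{Busy, Check, Err}

Sat(~send) = {Crit, Reset, Err}
Sat(~done) = {Busy, Check, Grant}
Sat(~send | ~done) = {Crit, Busy, Check, Reset, Grant, Err}
EG (~send | ~done): greatest fixpoint, start Z0 = {Crit, Busy, Check, Reset, Grant, Err}, keep only states in Sat with some successor in Z. Z1 = {Busy, Check, Reset, Err}; Z2 = {Busy, Check, Err}; fixed.
Sat(EG (~send | ~done)) = {Busy, Check, Err}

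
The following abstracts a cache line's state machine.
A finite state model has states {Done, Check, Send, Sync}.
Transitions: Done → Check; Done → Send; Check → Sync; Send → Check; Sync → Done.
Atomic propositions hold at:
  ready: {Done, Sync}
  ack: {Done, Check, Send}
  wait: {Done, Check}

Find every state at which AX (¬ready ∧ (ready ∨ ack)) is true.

Sat(¬ready) = {Check, Send}
Sat(ready ∨ ack) = {Done, Check, Send, Sync}
Sat(¬ready ∧ (ready ∨ ack)) = {Check, Send}
Sat(AX (¬ready ∧ (ready ∨ ack))) = {s : every successor in {Check, Send}} = {Done, Send}

{Done, Send}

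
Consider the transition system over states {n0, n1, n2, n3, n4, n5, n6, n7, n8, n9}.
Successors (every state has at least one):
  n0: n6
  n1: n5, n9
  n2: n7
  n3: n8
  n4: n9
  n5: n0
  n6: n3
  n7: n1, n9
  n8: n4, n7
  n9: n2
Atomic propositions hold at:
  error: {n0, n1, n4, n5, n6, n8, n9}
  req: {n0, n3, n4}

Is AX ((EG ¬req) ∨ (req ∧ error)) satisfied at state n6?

No

Sat(¬req) = {n1, n2, n5, n6, n7, n8, n9}
EG ¬req: greatest fixpoint, start Z0 = {n1, n2, n5, n6, n7, n8, n9}, keep only states in Sat with some successor in Z. Z1 = {n1, n2, n7, n8, n9}; fixed.
Sat(EG ¬req) = {n1, n2, n7, n8, n9}
Sat(req ∧ error) = {n0, n4}
Sat((EG ¬req) ∨ (req ∧ error)) = {n0, n1, n2, n4, n7, n8, n9}
Sat(AX ((EG ¬req) ∨ (req ∧ error))) = {s : every successor in {n0, n1, n2, n4, n7, n8, n9}} = {n2, n3, n4, n5, n7, n8, n9}
n6 ∉ Sat(AX ((EG ¬req) ∨ (req ∧ error))) = {n2, n3, n4, n5, n7, n8, n9}, so the formula does not hold at n6.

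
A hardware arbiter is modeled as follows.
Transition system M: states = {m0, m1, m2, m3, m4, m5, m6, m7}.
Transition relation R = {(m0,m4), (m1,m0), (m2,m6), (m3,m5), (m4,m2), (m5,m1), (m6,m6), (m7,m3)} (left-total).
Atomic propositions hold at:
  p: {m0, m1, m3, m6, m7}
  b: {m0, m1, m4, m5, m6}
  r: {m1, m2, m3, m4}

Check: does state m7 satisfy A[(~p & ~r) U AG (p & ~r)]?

Sat(~p) = {m2, m4, m5}
Sat(~r) = {m0, m5, m6, m7}
Sat(~p & ~r) = {m5}
Sat(p & ~r) = {m0, m6, m7}
AG (p & ~r): greatest fixpoint, start Z0 = {m0, m6, m7}, keep only states in Sat with every successor in Z. Z1 = {m6}; fixed.
Sat(AG (p & ~r)) = {m6}
A[(~p & ~r) U AG (p & ~r)]: least fixpoint, start Z0 = Sat(AG (p & ~r)) = {m6}, add states in Sat(~p & ~r) with every successor in Z. Already a fixed point.
Sat(A[(~p & ~r) U AG (p & ~r)]) = {m6}
m7 ∉ Sat(A[(~p & ~r) U AG (p & ~r)]) = {m6}, so the formula does not hold at m7.

No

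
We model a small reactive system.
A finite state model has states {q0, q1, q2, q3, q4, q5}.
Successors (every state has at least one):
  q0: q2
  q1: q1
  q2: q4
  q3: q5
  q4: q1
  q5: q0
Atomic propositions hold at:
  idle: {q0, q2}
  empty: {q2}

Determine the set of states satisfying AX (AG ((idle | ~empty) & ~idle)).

Sat(~empty) = {q0, q1, q3, q4, q5}
Sat(idle | ~empty) = {q0, q1, q2, q3, q4, q5}
Sat(~idle) = {q1, q3, q4, q5}
Sat((idle | ~empty) & ~idle) = {q1, q3, q4, q5}
AG ((idle | ~empty) & ~idle): greatest fixpoint, start Z0 = {q1, q3, q4, q5}, keep only states in Sat with every successor in Z. Z1 = {q1, q3, q4}; Z2 = {q1, q4}; fixed.
Sat(AG ((idle | ~empty) & ~idle)) = {q1, q4}
Sat(AX (AG ((idle | ~empty) & ~idle))) = {s : every successor in {q1, q4}} = {q1, q2, q4}

{q1, q2, q4}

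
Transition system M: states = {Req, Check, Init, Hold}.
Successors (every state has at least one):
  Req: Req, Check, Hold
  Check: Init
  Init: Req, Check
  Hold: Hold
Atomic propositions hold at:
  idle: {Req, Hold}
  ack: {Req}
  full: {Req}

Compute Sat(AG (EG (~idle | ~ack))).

Sat(~idle) = {Check, Init}
Sat(~ack) = {Check, Init, Hold}
Sat(~idle | ~ack) = {Check, Init, Hold}
EG (~idle | ~ack): greatest fixpoint, start Z0 = {Check, Init, Hold}, keep only states in Sat with some successor in Z. Already a fixed point.
Sat(EG (~idle | ~ack)) = {Check, Init, Hold}
AG (EG (~idle | ~ack)): greatest fixpoint, start Z0 = {Check, Init, Hold}, keep only states in Sat with every successor in Z. Z1 = {Check, Hold}; Z2 = {Hold}; fixed.
Sat(AG (EG (~idle | ~ack))) = {Hold}

{Hold}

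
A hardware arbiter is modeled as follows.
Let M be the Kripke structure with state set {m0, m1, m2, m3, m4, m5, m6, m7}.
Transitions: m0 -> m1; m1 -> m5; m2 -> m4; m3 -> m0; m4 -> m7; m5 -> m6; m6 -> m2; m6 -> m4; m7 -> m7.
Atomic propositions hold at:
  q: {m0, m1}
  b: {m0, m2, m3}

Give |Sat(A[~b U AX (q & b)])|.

Sat(~b) = {m1, m4, m5, m6, m7}
Sat(q & b) = {m0}
Sat(AX (q & b)) = {s : every successor in {m0}} = {m3}
A[~b U AX (q & b)]: least fixpoint, start Z0 = Sat(AX (q & b)) = {m3}, add states in Sat(~b) with every successor in Z. Already a fixed point.
Sat(A[~b U AX (q & b)]) = {m3}
|Sat(A[~b U AX (q & b)])| = |{m3}| = 1.

1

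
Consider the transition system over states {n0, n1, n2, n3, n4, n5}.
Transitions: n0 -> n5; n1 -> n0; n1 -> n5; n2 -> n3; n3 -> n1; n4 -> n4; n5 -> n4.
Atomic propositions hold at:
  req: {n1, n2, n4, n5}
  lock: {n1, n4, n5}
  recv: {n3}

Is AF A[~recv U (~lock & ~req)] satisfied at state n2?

Sat(~recv) = {n0, n1, n2, n4, n5}
Sat(~lock) = {n0, n2, n3}
Sat(~req) = {n0, n3}
Sat(~lock & ~req) = {n0, n3}
A[~recv U (~lock & ~req)]: least fixpoint, start Z0 = Sat((~lock & ~req)) = {n0, n3}, add states in Sat(~recv) with every successor in Z. Z1 = {n0, n2, n3}; fixed.
Sat(A[~recv U (~lock & ~req)]) = {n0, n2, n3}
AF A[~recv U (~lock & ~req)]: least fixpoint, start Z0 = {n0, n2, n3}, add states with every successor in Z. Already a fixed point.
Sat(AF A[~recv U (~lock & ~req)]) = {n0, n2, n3}
n2 ∈ Sat(AF A[~recv U (~lock & ~req)]) = {n0, n2, n3}, so the formula holds at n2.

Yes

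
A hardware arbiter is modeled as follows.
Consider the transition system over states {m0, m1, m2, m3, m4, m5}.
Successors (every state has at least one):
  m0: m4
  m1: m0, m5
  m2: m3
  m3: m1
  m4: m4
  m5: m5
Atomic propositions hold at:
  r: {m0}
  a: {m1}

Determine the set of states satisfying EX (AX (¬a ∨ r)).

Sat(¬a) = {m0, m2, m3, m4, m5}
Sat(¬a ∨ r) = {m0, m2, m3, m4, m5}
Sat(AX (¬a ∨ r)) = {s : every successor in {m0, m2, m3, m4, m5}} = {m0, m1, m2, m4, m5}
Sat(EX (AX (¬a ∨ r))) = {s : some successor in {m0, m1, m2, m4, m5}} = {m0, m1, m3, m4, m5}

{m0, m1, m3, m4, m5}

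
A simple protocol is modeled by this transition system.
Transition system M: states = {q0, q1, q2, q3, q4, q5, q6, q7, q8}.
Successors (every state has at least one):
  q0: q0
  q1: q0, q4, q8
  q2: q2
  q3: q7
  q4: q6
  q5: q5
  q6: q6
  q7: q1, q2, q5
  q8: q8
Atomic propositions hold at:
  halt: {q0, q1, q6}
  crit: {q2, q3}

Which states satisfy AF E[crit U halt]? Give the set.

E[crit U halt]: least fixpoint, start Z0 = Sat(halt) = {q0, q1, q6}, add states in Sat(crit) with some successor in Z. Already a fixed point.
Sat(E[crit U halt]) = {q0, q1, q6}
AF E[crit U halt]: least fixpoint, start Z0 = {q0, q1, q6}, add states with every successor in Z. Z1 = {q0, q1, q4, q6}; fixed.
Sat(AF E[crit U halt]) = {q0, q1, q4, q6}

{q0, q1, q4, q6}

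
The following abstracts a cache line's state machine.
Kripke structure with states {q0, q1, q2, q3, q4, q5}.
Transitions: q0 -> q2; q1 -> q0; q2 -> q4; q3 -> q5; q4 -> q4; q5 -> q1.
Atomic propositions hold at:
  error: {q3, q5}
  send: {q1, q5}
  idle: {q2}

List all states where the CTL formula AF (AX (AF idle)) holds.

AF idle: least fixpoint, start Z0 = {q2}, add states with every successor in Z. Z1 = {q0, q2}; Z2 = {q0, q1, q2}; Z3 = {q0, q1, q2, q5}; Z4 = {q0, q1, q2, q3, q5}; fixed.
Sat(AF idle) = {q0, q1, q2, q3, q5}
Sat(AX (AF idle)) = {s : every successor in {q0, q1, q2, q3, q5}} = {q0, q1, q3, q5}
AF (AX (AF idle)): least fixpoint, start Z0 = {q0, q1, q3, q5}, add states with every successor in Z. Already a fixed point.
Sat(AF (AX (AF idle))) = {q0, q1, q3, q5}

{q0, q1, q3, q5}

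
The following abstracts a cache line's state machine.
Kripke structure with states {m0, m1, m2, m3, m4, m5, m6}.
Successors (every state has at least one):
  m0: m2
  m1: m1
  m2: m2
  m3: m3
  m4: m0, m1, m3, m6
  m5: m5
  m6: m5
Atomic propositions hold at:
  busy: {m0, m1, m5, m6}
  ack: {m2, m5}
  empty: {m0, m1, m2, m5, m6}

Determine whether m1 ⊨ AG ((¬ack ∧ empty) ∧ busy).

Sat(¬ack) = {m0, m1, m3, m4, m6}
Sat(¬ack ∧ empty) = {m0, m1, m6}
Sat((¬ack ∧ empty) ∧ busy) = {m0, m1, m6}
AG ((¬ack ∧ empty) ∧ busy): greatest fixpoint, start Z0 = {m0, m1, m6}, keep only states in Sat with every successor in Z. Z1 = {m1}; fixed.
Sat(AG ((¬ack ∧ empty) ∧ busy)) = {m1}
m1 ∈ Sat(AG ((¬ack ∧ empty) ∧ busy)) = {m1}, so the formula holds at m1.

Yes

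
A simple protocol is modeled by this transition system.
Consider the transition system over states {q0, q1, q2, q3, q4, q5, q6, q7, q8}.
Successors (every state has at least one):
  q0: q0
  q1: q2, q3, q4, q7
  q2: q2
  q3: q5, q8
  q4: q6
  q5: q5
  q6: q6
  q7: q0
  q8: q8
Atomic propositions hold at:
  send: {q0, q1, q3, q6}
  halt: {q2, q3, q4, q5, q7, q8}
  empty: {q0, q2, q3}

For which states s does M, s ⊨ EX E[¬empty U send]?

{q0, q1, q4, q6, q7}

Sat(¬empty) = {q1, q4, q5, q6, q7, q8}
E[¬empty U send]: least fixpoint, start Z0 = Sat(send) = {q0, q1, q3, q6}, add states in Sat(¬empty) with some successor in Z. Z1 = {q0, q1, q3, q4, q6, q7}; fixed.
Sat(E[¬empty U send]) = {q0, q1, q3, q4, q6, q7}
Sat(EX E[¬empty U send]) = {s : some successor in {q0, q1, q3, q4, q6, q7}} = {q0, q1, q4, q6, q7}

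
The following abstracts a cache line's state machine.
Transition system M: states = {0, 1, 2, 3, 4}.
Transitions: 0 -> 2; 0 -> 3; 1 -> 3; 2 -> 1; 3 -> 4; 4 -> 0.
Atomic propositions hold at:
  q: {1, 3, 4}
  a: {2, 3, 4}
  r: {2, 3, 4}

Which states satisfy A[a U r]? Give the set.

A[a U r]: least fixpoint, start Z0 = Sat(r) = {2, 3, 4}, add states in Sat(a) with every successor in Z. Already a fixed point.
Sat(A[a U r]) = {2, 3, 4}

{2, 3, 4}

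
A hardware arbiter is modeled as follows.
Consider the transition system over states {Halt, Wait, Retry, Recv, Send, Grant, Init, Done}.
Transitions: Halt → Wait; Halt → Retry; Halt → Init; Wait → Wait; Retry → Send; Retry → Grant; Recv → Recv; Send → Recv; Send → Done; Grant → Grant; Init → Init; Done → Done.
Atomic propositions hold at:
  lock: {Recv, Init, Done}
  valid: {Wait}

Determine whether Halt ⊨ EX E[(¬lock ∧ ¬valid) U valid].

Yes

Sat(¬lock) = {Halt, Wait, Retry, Send, Grant}
Sat(¬valid) = {Halt, Retry, Recv, Send, Grant, Init, Done}
Sat(¬lock ∧ ¬valid) = {Halt, Retry, Send, Grant}
E[(¬lock ∧ ¬valid) U valid]: least fixpoint, start Z0 = Sat(valid) = {Wait}, add states in Sat(¬lock ∧ ¬valid) with some successor in Z. Z1 = {Halt, Wait}; fixed.
Sat(E[(¬lock ∧ ¬valid) U valid]) = {Halt, Wait}
Sat(EX E[(¬lock ∧ ¬valid) U valid]) = {s : some successor in {Halt, Wait}} = {Halt, Wait}
Halt ∈ Sat(EX E[(¬lock ∧ ¬valid) U valid]) = {Halt, Wait}, so the formula holds at Halt.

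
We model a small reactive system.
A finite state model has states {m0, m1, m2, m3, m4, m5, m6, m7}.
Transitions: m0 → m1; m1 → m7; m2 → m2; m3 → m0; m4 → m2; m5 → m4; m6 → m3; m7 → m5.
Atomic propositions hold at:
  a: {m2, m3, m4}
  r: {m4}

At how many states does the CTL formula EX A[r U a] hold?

4

A[r U a]: least fixpoint, start Z0 = Sat(a) = {m2, m3, m4}, add states in Sat(r) with every successor in Z. Already a fixed point.
Sat(A[r U a]) = {m2, m3, m4}
Sat(EX A[r U a]) = {s : some successor in {m2, m3, m4}} = {m2, m4, m5, m6}
|Sat(EX A[r U a])| = |{m2, m4, m5, m6}| = 4.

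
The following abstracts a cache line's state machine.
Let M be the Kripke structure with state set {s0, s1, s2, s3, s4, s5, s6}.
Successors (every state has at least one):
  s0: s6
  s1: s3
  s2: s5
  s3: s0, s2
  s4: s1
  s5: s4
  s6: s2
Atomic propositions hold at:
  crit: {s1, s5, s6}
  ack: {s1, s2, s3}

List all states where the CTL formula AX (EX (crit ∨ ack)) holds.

{s0, s1, s3, s4, s5, s6}

Sat(crit ∨ ack) = {s1, s2, s3, s5, s6}
Sat(EX (crit ∨ ack)) = {s : some successor in {s1, s2, s3, s5, s6}} = {s0, s1, s2, s3, s4, s6}
Sat(AX (EX (crit ∨ ack))) = {s : every successor in {s0, s1, s2, s3, s4, s6}} = {s0, s1, s3, s4, s5, s6}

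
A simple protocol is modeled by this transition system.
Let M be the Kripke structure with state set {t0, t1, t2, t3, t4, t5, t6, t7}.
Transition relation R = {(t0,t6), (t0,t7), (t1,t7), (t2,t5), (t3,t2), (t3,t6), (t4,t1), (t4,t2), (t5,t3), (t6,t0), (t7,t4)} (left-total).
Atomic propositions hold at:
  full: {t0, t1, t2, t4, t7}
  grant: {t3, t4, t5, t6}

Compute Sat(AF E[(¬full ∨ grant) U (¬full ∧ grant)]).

Sat(¬full) = {t3, t5, t6}
Sat(¬full ∨ grant) = {t3, t4, t5, t6}
Sat(¬full ∧ grant) = {t3, t5, t6}
E[(¬full ∨ grant) U (¬full ∧ grant)]: least fixpoint, start Z0 = Sat((¬full ∧ grant)) = {t3, t5, t6}, add states in Sat(¬full ∨ grant) with some successor in Z. Already a fixed point.
Sat(E[(¬full ∨ grant) U (¬full ∧ grant)]) = {t3, t5, t6}
AF E[(¬full ∨ grant) U (¬full ∧ grant)]: least fixpoint, start Z0 = {t3, t5, t6}, add states with every successor in Z. Z1 = {t2, t3, t5, t6}; fixed.
Sat(AF E[(¬full ∨ grant) U (¬full ∧ grant)]) = {t2, t3, t5, t6}

{t2, t3, t5, t6}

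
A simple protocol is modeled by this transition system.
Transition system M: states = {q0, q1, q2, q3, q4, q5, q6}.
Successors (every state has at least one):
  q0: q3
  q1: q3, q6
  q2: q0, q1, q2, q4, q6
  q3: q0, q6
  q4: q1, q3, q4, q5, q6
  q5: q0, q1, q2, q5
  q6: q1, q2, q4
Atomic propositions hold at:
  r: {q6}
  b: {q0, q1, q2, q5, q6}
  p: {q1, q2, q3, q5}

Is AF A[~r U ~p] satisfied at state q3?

Yes

Sat(~r) = {q0, q1, q2, q3, q4, q5}
Sat(~p) = {q0, q4, q6}
A[~r U ~p]: least fixpoint, start Z0 = Sat(~p) = {q0, q4, q6}, add states in Sat(~r) with every successor in Z. Z1 = {q0, q3, q4, q6}; Z2 = {q0, q1, q3, q4, q6}; fixed.
Sat(A[~r U ~p]) = {q0, q1, q3, q4, q6}
AF A[~r U ~p]: least fixpoint, start Z0 = {q0, q1, q3, q4, q6}, add states with every successor in Z. Already a fixed point.
Sat(AF A[~r U ~p]) = {q0, q1, q3, q4, q6}
q3 ∈ Sat(AF A[~r U ~p]) = {q0, q1, q3, q4, q6}, so the formula holds at q3.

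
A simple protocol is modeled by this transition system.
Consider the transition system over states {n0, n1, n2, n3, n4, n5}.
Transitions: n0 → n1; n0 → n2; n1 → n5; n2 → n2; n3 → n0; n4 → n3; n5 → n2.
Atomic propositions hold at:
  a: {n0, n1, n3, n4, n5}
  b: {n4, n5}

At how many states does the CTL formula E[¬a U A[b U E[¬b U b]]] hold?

5

Sat(¬a) = {n2}
Sat(¬b) = {n0, n1, n2, n3}
E[¬b U b]: least fixpoint, start Z0 = Sat(b) = {n4, n5}, add states in Sat(¬b) with some successor in Z. Z1 = {n1, n4, n5}; Z2 = {n0, n1, n4, n5}; Z3 = {n0, n1, n3, n4, n5}; fixed.
Sat(E[¬b U b]) = {n0, n1, n3, n4, n5}
A[b U E[¬b U b]]: least fixpoint, start Z0 = Sat(E[¬b U b]) = {n0, n1, n3, n4, n5}, add states in Sat(b) with every successor in Z. Already a fixed point.
Sat(A[b U E[¬b U b]]) = {n0, n1, n3, n4, n5}
E[¬a U A[b U E[¬b U b]]]: least fixpoint, start Z0 = Sat(A[b U E[¬b U b]]) = {n0, n1, n3, n4, n5}, add states in Sat(¬a) with some successor in Z. Already a fixed point.
Sat(E[¬a U A[b U E[¬b U b]]]) = {n0, n1, n3, n4, n5}
|Sat(E[¬a U A[b U E[¬b U b]]])| = |{n0, n1, n3, n4, n5}| = 5.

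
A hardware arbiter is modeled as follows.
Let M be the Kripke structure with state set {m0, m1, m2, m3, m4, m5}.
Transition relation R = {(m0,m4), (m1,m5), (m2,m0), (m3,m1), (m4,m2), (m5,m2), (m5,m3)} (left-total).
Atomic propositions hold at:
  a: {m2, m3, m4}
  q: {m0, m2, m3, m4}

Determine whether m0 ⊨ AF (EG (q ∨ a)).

Sat(q ∨ a) = {m0, m2, m3, m4}
EG (q ∨ a): greatest fixpoint, start Z0 = {m0, m2, m3, m4}, keep only states in Sat with some successor in Z. Z1 = {m0, m2, m4}; fixed.
Sat(EG (q ∨ a)) = {m0, m2, m4}
AF (EG (q ∨ a)): least fixpoint, start Z0 = {m0, m2, m4}, add states with every successor in Z. Already a fixed point.
Sat(AF (EG (q ∨ a))) = {m0, m2, m4}
m0 ∈ Sat(AF (EG (q ∨ a))) = {m0, m2, m4}, so the formula holds at m0.

Yes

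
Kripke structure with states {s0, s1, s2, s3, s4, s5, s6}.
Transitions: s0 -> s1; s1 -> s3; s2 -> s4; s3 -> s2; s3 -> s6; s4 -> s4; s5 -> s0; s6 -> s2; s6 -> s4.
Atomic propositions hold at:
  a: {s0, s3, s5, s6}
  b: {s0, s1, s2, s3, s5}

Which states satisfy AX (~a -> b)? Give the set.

{s0, s1, s3, s5}

Sat(~a) = {s1, s2, s4}
Sat(~a -> b) = {s0, s1, s2, s3, s5, s6}
Sat(AX (~a -> b)) = {s : every successor in {s0, s1, s2, s3, s5, s6}} = {s0, s1, s3, s5}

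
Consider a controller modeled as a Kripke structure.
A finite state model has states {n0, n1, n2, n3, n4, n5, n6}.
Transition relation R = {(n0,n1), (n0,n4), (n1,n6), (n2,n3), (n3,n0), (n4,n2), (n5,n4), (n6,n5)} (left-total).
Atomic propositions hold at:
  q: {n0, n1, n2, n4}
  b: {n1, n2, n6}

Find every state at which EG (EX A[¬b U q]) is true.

Sat(¬b) = {n0, n3, n4, n5}
A[¬b U q]: least fixpoint, start Z0 = Sat(q) = {n0, n1, n2, n4}, add states in Sat(¬b) with every successor in Z. Z1 = {n0, n1, n2, n3, n4, n5}; fixed.
Sat(A[¬b U q]) = {n0, n1, n2, n3, n4, n5}
Sat(EX A[¬b U q]) = {s : some successor in {n0, n1, n2, n3, n4, n5}} = {n0, n2, n3, n4, n5, n6}
EG (EX A[¬b U q]): greatest fixpoint, start Z0 = {n0, n2, n3, n4, n5, n6}, keep only states in Sat with some successor in Z. Already a fixed point.
Sat(EG (EX A[¬b U q])) = {n0, n2, n3, n4, n5, n6}

{n0, n2, n3, n4, n5, n6}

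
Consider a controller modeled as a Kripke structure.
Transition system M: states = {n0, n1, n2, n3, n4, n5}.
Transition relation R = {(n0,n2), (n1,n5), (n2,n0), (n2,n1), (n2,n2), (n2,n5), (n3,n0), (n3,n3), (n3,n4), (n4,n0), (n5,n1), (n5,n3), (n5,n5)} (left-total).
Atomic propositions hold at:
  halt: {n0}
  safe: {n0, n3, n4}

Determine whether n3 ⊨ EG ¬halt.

Yes

Sat(¬halt) = {n1, n2, n3, n4, n5}
EG ¬halt: greatest fixpoint, start Z0 = {n1, n2, n3, n4, n5}, keep only states in Sat with some successor in Z. Z1 = {n1, n2, n3, n5}; fixed.
Sat(EG ¬halt) = {n1, n2, n3, n5}
n3 ∈ Sat(EG ¬halt) = {n1, n2, n3, n5}, so the formula holds at n3.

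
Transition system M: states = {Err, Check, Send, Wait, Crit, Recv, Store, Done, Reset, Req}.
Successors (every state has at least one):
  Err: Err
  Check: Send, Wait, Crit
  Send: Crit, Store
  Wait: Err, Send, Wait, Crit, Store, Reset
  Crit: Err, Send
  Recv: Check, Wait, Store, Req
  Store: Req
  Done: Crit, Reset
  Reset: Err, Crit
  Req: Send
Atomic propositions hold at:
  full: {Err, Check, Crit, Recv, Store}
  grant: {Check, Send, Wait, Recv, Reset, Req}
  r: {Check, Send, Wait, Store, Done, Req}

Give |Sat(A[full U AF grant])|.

AF grant: least fixpoint, start Z0 = {Check, Send, Wait, Recv, Reset, Req}, add states with every successor in Z. Z1 = {Check, Send, Wait, Recv, Store, Reset, Req}; fixed.
Sat(AF grant) = {Check, Send, Wait, Recv, Store, Reset, Req}
A[full U AF grant]: least fixpoint, start Z0 = Sat(AF grant) = {Check, Send, Wait, Recv, Store, Reset, Req}, add states in Sat(full) with every successor in Z. Already a fixed point.
Sat(A[full U AF grant]) = {Check, Send, Wait, Recv, Store, Reset, Req}
|Sat(A[full U AF grant])| = |{Check, Send, Wait, Recv, Store, Reset, Req}| = 7.

7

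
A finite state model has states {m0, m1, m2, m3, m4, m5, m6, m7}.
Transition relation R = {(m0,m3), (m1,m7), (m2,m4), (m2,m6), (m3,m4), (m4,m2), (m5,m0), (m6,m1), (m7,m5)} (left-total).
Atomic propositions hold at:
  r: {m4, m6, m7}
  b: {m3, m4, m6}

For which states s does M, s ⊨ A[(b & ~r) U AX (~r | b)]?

{m0, m2, m3, m4, m5, m6, m7}

Sat(~r) = {m0, m1, m2, m3, m5}
Sat(b & ~r) = {m3}
Sat(~r | b) = {m0, m1, m2, m3, m4, m5, m6}
Sat(AX (~r | b)) = {s : every successor in {m0, m1, m2, m3, m4, m5, m6}} = {m0, m2, m3, m4, m5, m6, m7}
A[(b & ~r) U AX (~r | b)]: least fixpoint, start Z0 = Sat(AX (~r | b)) = {m0, m2, m3, m4, m5, m6, m7}, add states in Sat(b & ~r) with every successor in Z. Already a fixed point.
Sat(A[(b & ~r) U AX (~r | b)]) = {m0, m2, m3, m4, m5, m6, m7}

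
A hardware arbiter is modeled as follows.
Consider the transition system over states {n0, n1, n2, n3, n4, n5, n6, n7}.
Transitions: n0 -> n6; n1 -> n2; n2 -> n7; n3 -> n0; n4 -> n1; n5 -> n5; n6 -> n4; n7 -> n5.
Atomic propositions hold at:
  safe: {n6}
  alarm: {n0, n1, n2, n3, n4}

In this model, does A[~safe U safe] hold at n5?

No

Sat(~safe) = {n0, n1, n2, n3, n4, n5, n7}
A[~safe U safe]: least fixpoint, start Z0 = Sat(safe) = {n6}, add states in Sat(~safe) with every successor in Z. Z1 = {n0, n6}; Z2 = {n0, n3, n6}; fixed.
Sat(A[~safe U safe]) = {n0, n3, n6}
n5 ∉ Sat(A[~safe U safe]) = {n0, n3, n6}, so the formula does not hold at n5.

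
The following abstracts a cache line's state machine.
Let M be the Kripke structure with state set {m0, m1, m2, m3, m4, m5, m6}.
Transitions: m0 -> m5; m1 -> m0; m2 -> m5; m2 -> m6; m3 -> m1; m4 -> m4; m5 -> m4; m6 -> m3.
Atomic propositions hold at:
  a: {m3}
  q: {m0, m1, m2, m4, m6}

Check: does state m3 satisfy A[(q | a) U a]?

Sat(q | a) = {m0, m1, m2, m3, m4, m6}
A[(q | a) U a]: least fixpoint, start Z0 = Sat(a) = {m3}, add states in Sat(q | a) with every successor in Z. Z1 = {m3, m6}; fixed.
Sat(A[(q | a) U a]) = {m3, m6}
m3 ∈ Sat(A[(q | a) U a]) = {m3, m6}, so the formula holds at m3.

Yes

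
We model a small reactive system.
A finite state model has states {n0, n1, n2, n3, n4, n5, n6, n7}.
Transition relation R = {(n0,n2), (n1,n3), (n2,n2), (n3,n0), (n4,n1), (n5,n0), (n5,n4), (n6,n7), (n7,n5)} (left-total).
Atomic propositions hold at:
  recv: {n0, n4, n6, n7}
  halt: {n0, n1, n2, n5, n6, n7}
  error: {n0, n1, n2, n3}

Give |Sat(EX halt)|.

Sat(EX halt) = {s : some successor in {n0, n1, n2, n5, n6, n7}} = {n0, n2, n3, n4, n5, n6, n7}
|Sat(EX halt)| = |{n0, n2, n3, n4, n5, n6, n7}| = 7.

7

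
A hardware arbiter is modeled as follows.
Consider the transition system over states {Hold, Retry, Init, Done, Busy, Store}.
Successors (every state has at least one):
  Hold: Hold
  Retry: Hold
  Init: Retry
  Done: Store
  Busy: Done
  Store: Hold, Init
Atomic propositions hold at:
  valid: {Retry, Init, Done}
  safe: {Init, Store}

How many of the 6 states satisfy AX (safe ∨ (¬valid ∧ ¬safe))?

Sat(¬valid) = {Hold, Busy, Store}
Sat(¬safe) = {Hold, Retry, Done, Busy}
Sat(¬valid ∧ ¬safe) = {Hold, Busy}
Sat(safe ∨ (¬valid ∧ ¬safe)) = {Hold, Init, Busy, Store}
Sat(AX (safe ∨ (¬valid ∧ ¬safe))) = {s : every successor in {Hold, Init, Busy, Store}} = {Hold, Retry, Done, Store}
|Sat(AX (safe ∨ (¬valid ∧ ¬safe)))| = |{Hold, Retry, Done, Store}| = 4.

4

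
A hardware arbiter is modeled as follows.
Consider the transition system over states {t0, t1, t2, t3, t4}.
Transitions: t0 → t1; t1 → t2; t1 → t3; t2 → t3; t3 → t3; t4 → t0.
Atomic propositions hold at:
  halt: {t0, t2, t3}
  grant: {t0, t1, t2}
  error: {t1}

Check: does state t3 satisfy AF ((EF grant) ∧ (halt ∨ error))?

EF grant: least fixpoint, start Z0 = {t0, t1, t2}, add states with some successor in Z. Z1 = {t0, t1, t2, t4}; fixed.
Sat(EF grant) = {t0, t1, t2, t4}
Sat(halt ∨ error) = {t0, t1, t2, t3}
Sat((EF grant) ∧ (halt ∨ error)) = {t0, t1, t2}
AF ((EF grant) ∧ (halt ∨ error)): least fixpoint, start Z0 = {t0, t1, t2}, add states with every successor in Z. Z1 = {t0, t1, t2, t4}; fixed.
Sat(AF ((EF grant) ∧ (halt ∨ error))) = {t0, t1, t2, t4}
t3 ∉ Sat(AF ((EF grant) ∧ (halt ∨ error))) = {t0, t1, t2, t4}, so the formula does not hold at t3.

No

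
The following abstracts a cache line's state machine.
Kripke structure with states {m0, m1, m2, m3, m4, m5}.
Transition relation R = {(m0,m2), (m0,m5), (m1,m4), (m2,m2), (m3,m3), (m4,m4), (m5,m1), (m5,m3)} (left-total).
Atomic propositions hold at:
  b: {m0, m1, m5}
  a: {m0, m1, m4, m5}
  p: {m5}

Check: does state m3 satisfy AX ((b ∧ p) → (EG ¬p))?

Yes

Sat(b ∧ p) = {m5}
Sat(¬p) = {m0, m1, m2, m3, m4}
EG ¬p: greatest fixpoint, start Z0 = {m0, m1, m2, m3, m4}, keep only states in Sat with some successor in Z. Already a fixed point.
Sat(EG ¬p) = {m0, m1, m2, m3, m4}
Sat((b ∧ p) → (EG ¬p)) = {m0, m1, m2, m3, m4}
Sat(AX ((b ∧ p) → (EG ¬p))) = {s : every successor in {m0, m1, m2, m3, m4}} = {m1, m2, m3, m4, m5}
m3 ∈ Sat(AX ((b ∧ p) → (EG ¬p))) = {m1, m2, m3, m4, m5}, so the formula holds at m3.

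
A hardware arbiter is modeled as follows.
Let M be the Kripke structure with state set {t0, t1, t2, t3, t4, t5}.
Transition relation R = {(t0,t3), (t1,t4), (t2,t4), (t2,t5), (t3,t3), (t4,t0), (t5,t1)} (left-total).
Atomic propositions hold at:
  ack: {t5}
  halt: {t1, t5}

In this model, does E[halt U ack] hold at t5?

Yes

E[halt U ack]: least fixpoint, start Z0 = Sat(ack) = {t5}, add states in Sat(halt) with some successor in Z. Already a fixed point.
Sat(E[halt U ack]) = {t5}
t5 ∈ Sat(E[halt U ack]) = {t5}, so the formula holds at t5.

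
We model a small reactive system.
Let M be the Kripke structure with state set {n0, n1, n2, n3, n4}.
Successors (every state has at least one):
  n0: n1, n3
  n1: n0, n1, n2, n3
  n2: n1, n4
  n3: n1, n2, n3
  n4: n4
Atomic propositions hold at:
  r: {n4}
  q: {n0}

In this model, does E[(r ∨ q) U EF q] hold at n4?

No

Sat(r ∨ q) = {n0, n4}
EF q: least fixpoint, start Z0 = {n0}, add states with some successor in Z. Z1 = {n0, n1}; Z2 = {n0, n1, n2, n3}; fixed.
Sat(EF q) = {n0, n1, n2, n3}
E[(r ∨ q) U EF q]: least fixpoint, start Z0 = Sat(EF q) = {n0, n1, n2, n3}, add states in Sat(r ∨ q) with some successor in Z. Already a fixed point.
Sat(E[(r ∨ q) U EF q]) = {n0, n1, n2, n3}
n4 ∉ Sat(E[(r ∨ q) U EF q]) = {n0, n1, n2, n3}, so the formula does not hold at n4.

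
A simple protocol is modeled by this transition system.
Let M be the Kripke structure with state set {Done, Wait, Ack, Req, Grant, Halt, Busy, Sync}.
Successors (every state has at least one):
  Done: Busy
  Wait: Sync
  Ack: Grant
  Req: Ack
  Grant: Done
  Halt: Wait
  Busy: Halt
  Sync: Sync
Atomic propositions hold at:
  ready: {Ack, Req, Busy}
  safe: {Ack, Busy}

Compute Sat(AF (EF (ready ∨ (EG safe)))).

{Done, Ack, Req, Grant, Busy}

EG safe: greatest fixpoint, start Z0 = {Ack, Busy}, keep only states in Sat with some successor in Z. Z1 = ∅; fixed.
Sat(EG safe) = ∅
Sat(ready ∨ (EG safe)) = {Ack, Req, Busy}
EF (ready ∨ (EG safe)): least fixpoint, start Z0 = {Ack, Req, Busy}, add states with some successor in Z. Z1 = {Done, Ack, Req, Busy}; Z2 = {Done, Ack, Req, Grant, Busy}; fixed.
Sat(EF (ready ∨ (EG safe))) = {Done, Ack, Req, Grant, Busy}
AF (EF (ready ∨ (EG safe))): least fixpoint, start Z0 = {Done, Ack, Req, Grant, Busy}, add states with every successor in Z. Already a fixed point.
Sat(AF (EF (ready ∨ (EG safe)))) = {Done, Ack, Req, Grant, Busy}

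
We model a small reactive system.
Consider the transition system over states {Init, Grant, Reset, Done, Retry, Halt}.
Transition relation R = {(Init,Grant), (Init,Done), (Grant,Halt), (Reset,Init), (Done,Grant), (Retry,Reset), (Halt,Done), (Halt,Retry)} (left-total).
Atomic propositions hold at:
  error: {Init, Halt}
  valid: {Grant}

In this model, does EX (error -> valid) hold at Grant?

Sat(error -> valid) = {Grant, Reset, Done, Retry}
Sat(EX (error -> valid)) = {s : some successor in {Grant, Reset, Done, Retry}} = {Init, Done, Retry, Halt}
Grant ∉ Sat(EX (error -> valid)) = {Init, Done, Retry, Halt}, so the formula does not hold at Grant.

No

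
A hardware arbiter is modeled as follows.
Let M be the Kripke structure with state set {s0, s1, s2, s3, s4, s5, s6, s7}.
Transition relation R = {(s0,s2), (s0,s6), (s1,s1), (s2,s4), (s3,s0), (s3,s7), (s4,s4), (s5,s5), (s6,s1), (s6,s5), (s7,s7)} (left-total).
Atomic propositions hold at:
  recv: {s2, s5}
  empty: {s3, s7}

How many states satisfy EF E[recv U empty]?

E[recv U empty]: least fixpoint, start Z0 = Sat(empty) = {s3, s7}, add states in Sat(recv) with some successor in Z. Already a fixed point.
Sat(E[recv U empty]) = {s3, s7}
EF E[recv U empty]: least fixpoint, start Z0 = {s3, s7}, add states with some successor in Z. Already a fixed point.
Sat(EF E[recv U empty]) = {s3, s7}
|Sat(EF E[recv U empty])| = |{s3, s7}| = 2.

2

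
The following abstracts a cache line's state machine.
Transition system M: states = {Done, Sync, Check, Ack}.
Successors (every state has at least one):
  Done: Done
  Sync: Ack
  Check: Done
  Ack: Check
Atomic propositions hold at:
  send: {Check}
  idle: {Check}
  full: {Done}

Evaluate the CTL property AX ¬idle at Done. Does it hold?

Sat(¬idle) = {Done, Sync, Ack}
Sat(AX ¬idle) = {s : every successor in {Done, Sync, Ack}} = {Done, Sync, Check}
Done ∈ Sat(AX ¬idle) = {Done, Sync, Check}, so the formula holds at Done.

Yes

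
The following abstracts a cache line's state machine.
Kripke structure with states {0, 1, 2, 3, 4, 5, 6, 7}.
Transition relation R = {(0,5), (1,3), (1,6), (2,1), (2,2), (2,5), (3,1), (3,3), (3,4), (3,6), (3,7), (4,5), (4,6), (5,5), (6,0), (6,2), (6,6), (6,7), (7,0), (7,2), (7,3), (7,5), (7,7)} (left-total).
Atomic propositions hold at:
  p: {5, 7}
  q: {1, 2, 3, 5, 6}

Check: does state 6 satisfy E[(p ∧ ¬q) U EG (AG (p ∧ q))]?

Sat(¬q) = {0, 4, 7}
Sat(p ∧ ¬q) = {7}
Sat(p ∧ q) = {5}
AG (p ∧ q): greatest fixpoint, start Z0 = {5}, keep only states in Sat with every successor in Z. Already a fixed point.
Sat(AG (p ∧ q)) = {5}
EG (AG (p ∧ q)): greatest fixpoint, start Z0 = {5}, keep only states in Sat with some successor in Z. Already a fixed point.
Sat(EG (AG (p ∧ q))) = {5}
E[(p ∧ ¬q) U EG (AG (p ∧ q))]: least fixpoint, start Z0 = Sat(EG (AG (p ∧ q))) = {5}, add states in Sat(p ∧ ¬q) with some successor in Z. Z1 = {5, 7}; fixed.
Sat(E[(p ∧ ¬q) U EG (AG (p ∧ q))]) = {5, 7}
6 ∉ Sat(E[(p ∧ ¬q) U EG (AG (p ∧ q))]) = {5, 7}, so the formula does not hold at 6.

No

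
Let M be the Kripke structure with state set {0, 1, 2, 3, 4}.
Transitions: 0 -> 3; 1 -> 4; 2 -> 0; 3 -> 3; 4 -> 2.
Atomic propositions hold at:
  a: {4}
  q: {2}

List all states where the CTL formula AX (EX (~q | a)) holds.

{0, 2, 3, 4}

Sat(~q) = {0, 1, 3, 4}
Sat(~q | a) = {0, 1, 3, 4}
Sat(EX (~q | a)) = {s : some successor in {0, 1, 3, 4}} = {0, 1, 2, 3}
Sat(AX (EX (~q | a))) = {s : every successor in {0, 1, 2, 3}} = {0, 2, 3, 4}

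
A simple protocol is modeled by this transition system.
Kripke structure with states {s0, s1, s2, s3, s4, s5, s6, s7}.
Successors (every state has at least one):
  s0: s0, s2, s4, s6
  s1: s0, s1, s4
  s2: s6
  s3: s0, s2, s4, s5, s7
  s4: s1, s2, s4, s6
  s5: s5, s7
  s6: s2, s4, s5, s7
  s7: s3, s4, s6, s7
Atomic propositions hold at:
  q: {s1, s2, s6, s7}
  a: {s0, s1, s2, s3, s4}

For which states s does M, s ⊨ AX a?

Sat(AX a) = {s : every successor in {s0, s1, s2, s3, s4}} = {s1}

{s1}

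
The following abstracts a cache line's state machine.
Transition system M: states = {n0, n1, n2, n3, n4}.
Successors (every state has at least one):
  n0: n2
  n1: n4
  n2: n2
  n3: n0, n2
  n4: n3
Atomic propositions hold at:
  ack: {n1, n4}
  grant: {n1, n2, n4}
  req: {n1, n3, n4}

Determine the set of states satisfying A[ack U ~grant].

{n0, n1, n3, n4}

Sat(~grant) = {n0, n3}
A[ack U ~grant]: least fixpoint, start Z0 = Sat(~grant) = {n0, n3}, add states in Sat(ack) with every successor in Z. Z1 = {n0, n3, n4}; Z2 = {n0, n1, n3, n4}; fixed.
Sat(A[ack U ~grant]) = {n0, n1, n3, n4}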